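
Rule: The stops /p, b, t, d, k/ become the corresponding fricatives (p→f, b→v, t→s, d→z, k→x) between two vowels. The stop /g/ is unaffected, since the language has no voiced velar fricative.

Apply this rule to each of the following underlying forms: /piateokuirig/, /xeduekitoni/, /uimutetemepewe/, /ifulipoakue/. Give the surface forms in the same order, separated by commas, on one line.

piaseoxuirig, xezuexisoni, uimusesemefewe, ifulifoaxue

/piateokuirig/: /t/ is a stop between vowels /a/ and /e/, so it spirantizes to the fricative [s]. /k/ is a stop between vowels /o/ and /u/, so it spirantizes to the fricative [x]. → [piaseoxuirig].
/xeduekitoni/: /d/ is a stop between vowels /e/ and /u/, so it spirantizes to the fricative [z]. /k/ is a stop between vowels /e/ and /i/, so it spirantizes to the fricative [x]. /t/ is a stop between vowels /i/ and /o/, so it spirantizes to the fricative [s]. → [xezuexisoni].
/uimutetemepewe/: /t/ is a stop between vowels /u/ and /e/, so it spirantizes to the fricative [s]. /t/ is a stop between vowels /e/ and /e/, so it spirantizes to the fricative [s]. /p/ is a stop between vowels /e/ and /e/, so it spirantizes to the fricative [f]. → [uimusesemefewe].
/ifulipoakue/: /p/ is a stop between vowels /i/ and /o/, so it spirantizes to the fricative [f]. /k/ is a stop between vowels /a/ and /u/, so it spirantizes to the fricative [x]. → [ifulifoaxue].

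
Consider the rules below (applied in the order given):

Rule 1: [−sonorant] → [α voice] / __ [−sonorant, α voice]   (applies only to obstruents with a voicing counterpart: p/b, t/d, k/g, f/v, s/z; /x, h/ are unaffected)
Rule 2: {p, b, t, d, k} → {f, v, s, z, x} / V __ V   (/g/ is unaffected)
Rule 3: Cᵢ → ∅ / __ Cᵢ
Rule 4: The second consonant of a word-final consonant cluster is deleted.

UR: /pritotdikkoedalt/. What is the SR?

prisodikoezal

Rule 1 (regressive voicing assimilation): /t/ precedes the voiced obstruent /d/, so it voices to [d] by assimilation. /pritotdikkoedalt/ → pritoddikkoedalt.
Rule 2 (intervocalic spirantization): /t/ is a stop between vowels /i/ and /o/, so it spirantizes to the fricative [s]. /d/ is a stop between vowels /e/ and /a/, so it spirantizes to the fricative [z]. /pritoddikkoedalt/ → prisoddikkoezalt.
Rule 3 (degemination): /dd/ is a geminate; the first /d/ deletes. /kk/ is a geminate; the first /k/ deletes. /prisoddikkoezalt/ → prisodikoezalt.
Rule 4 (final cluster simplification): /t/ is the second consonant of a word-final cluster /lt/, so it deletes. /prisodikoezalt/ → prisodikoezal.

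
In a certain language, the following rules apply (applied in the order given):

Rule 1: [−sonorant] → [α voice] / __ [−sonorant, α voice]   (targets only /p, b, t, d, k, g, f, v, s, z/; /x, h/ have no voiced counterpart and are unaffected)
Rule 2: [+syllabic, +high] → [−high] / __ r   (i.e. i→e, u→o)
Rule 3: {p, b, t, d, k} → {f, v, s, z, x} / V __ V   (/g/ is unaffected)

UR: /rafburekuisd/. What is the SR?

ravborexuizd

Rule 1 (regressive voicing assimilation): /f/ precedes the voiced obstruent /b/, so it voices to [v] by assimilation. /s/ precedes the voiced obstruent /d/, so it voices to [z] by assimilation. /rafburekuisd/ → ravburekuizd.
Rule 2 (pre-rhotic lowering): /u/ is a high vowel immediately before /r/, so it lowers to [o]. /ravburekuizd/ → ravborekuizd.
Rule 3 (intervocalic spirantization): /k/ is a stop between vowels /e/ and /u/, so it spirantizes to the fricative [x]. /ravborekuizd/ → ravborexuizd.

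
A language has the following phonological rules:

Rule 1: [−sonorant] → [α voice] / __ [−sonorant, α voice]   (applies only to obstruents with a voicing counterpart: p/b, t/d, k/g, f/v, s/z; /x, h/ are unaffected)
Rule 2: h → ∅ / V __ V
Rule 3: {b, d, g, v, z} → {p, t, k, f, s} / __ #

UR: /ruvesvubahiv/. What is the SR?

Rule 1 (regressive voicing assimilation): /s/ precedes the voiced obstruent /v/, so it voices to [z] by assimilation. /ruvesvubahiv/ → ruvezvubahiv.
Rule 2 (intervocalic h-deletion): /h/ occurs between vowels /a/ and /i/, so it deletes. /ruvezvubahiv/ → ruvezvubaiv.
Rule 3 (final devoicing): /v/ is a voiced obstruent in word-final position, so it devoices to [f]. /ruvezvubaiv/ → ruvezvubaif.

ruvezvubaif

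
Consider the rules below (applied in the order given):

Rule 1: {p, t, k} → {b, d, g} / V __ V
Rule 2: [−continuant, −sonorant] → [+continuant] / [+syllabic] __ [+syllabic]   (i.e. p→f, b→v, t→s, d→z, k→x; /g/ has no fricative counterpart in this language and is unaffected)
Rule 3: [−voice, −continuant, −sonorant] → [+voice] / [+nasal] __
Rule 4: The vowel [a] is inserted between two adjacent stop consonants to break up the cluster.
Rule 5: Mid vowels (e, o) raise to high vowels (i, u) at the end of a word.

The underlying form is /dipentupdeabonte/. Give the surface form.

Rule 1 (intervocalic voicing): /p/ is a voiceless stop between vowels /i/ and /e/, so it voices to [b]. /dipentupdeabonte/ → dibentupdeabonte.
Rule 2 (intervocalic spirantization): /b/ is a stop between vowels /i/ and /e/, so it spirantizes to the fricative [v]. /b/ is a stop between vowels /a/ and /o/, so it spirantizes to the fricative [v]. /dibentupdeabonte/ → diventupdeavonte.
Rule 3 (post-nasal voicing): /t/ is a voiceless stop immediately after the nasal /n/, so it voices to [d]. /t/ is a voiceless stop immediately after the nasal /n/, so it voices to [d]. /diventupdeavonte/ → divendupdeavonde.
Rule 4 (stop-cluster a-epenthesis): /p/ and /d/ form a stop–stop cluster, so [a] is inserted between them. /divendupdeavonde/ → divendupadeavonde.
Rule 5 (final vowel raising): /e/ is a mid vowel in word-final position, so it raises to [i]. /divendupadeavonde/ → divendupadeavondi.

divendupadeavondi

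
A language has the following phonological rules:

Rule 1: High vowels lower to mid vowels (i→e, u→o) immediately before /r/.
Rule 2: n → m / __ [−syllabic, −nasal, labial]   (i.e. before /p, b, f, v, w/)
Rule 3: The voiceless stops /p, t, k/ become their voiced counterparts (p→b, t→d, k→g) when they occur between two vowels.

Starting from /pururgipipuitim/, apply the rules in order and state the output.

pororgibibuidim

Rule 1 (pre-rhotic lowering): /u/ is a high vowel immediately before /r/, so it lowers to [o]. /u/ is a high vowel immediately before /r/, so it lowers to [o]. /pururgipipuitim/ → pororgipipuitim.
Rule 2 (nasal place assimilation): no segment meets the environment; /pororgipipuitim/ is unchanged.
Rule 3 (intervocalic voicing): /p/ is a voiceless stop between vowels /i/ and /i/, so it voices to [b]. /p/ is a voiceless stop between vowels /i/ and /u/, so it voices to [b]. /t/ is a voiceless stop between vowels /i/ and /i/, so it voices to [d]. /pororgipipuitim/ → pororgibibuidim.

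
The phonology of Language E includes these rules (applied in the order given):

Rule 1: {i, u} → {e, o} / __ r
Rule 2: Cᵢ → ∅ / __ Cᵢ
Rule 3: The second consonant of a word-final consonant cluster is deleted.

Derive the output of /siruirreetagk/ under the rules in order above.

Rule 1 (pre-rhotic lowering): /i/ is a high vowel immediately before /r/, so it lowers to [e]. /i/ is a high vowel immediately before /r/, so it lowers to [e]. /siruirreetagk/ → seruerreetagk.
Rule 2 (degemination): /rr/ is a geminate; the first /r/ deletes. /seruerreetagk/ → seruereetagk.
Rule 3 (final cluster simplification): /k/ is the second consonant of a word-final cluster /gk/, so it deletes. /seruereetagk/ → seruereetag.

seruereetag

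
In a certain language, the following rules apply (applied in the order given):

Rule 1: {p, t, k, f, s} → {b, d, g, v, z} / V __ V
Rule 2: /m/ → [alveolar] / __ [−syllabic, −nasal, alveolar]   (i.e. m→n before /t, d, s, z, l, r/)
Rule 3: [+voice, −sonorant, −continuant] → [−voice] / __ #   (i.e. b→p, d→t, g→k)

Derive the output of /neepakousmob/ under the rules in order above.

Rule 1 (intervocalic voicing): /p/ is a voiceless obstruent between vowels /e/ and /a/, so it voices to [b]. /k/ is a voiceless obstruent between vowels /a/ and /o/, so it voices to [g]. /neepakousmob/ → neebagousmob.
Rule 2 (nasal place assimilation): no segment meets the environment; /neebagousmob/ is unchanged.
Rule 3 (final devoicing): /b/ is a voiced stop in word-final position, so it devoices to [p]. /neebagousmob/ → neebagousmop.

neebagousmop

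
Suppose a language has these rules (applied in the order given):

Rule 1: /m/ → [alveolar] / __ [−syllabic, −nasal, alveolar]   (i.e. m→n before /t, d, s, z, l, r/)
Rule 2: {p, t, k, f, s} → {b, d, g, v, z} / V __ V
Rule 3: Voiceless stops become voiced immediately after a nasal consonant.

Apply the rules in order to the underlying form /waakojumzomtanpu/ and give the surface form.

waagojunzondanbu

Rule 1 (nasal place assimilation): /m/ precedes the alveolar consonant /z/, so it assimilates in place to [n]. /m/ precedes the alveolar consonant /t/, so it assimilates in place to [n]. /waakojumzomtanpu/ → waakojunzontanpu.
Rule 2 (intervocalic voicing): /k/ is a voiceless obstruent between vowels /a/ and /o/, so it voices to [g]. /waakojunzontanpu/ → waagojunzontanpu.
Rule 3 (post-nasal voicing): /t/ is a voiceless stop immediately after the nasal /n/, so it voices to [d]. /p/ is a voiceless stop immediately after the nasal /n/, so it voices to [b]. /waagojunzontanpu/ → waagojunzondanbu.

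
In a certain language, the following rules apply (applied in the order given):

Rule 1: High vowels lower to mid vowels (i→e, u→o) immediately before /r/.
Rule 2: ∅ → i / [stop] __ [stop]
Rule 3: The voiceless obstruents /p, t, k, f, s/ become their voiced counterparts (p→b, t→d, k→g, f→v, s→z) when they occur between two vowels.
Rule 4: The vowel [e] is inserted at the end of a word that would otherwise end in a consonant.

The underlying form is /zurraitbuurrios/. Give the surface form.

zorraidibuorriose

Rule 1 (pre-rhotic lowering): /u/ is a high vowel immediately before /r/, so it lowers to [o]. /u/ is a high vowel immediately before /r/, so it lowers to [o]. /zurraitbuurrios/ → zorraitbuorrios.
Rule 2 (stop-cluster i-epenthesis): /t/ and /b/ form a stop–stop cluster, so [i] is inserted between them. /zorraitbuorrios/ → zorraitibuorrios.
Rule 3 (intervocalic voicing): /t/ is a voiceless obstruent between vowels /i/ and /i/, so it voices to [d]. /zorraitibuorrios/ → zorraidibuorrios.
Rule 4 (final e-epenthesis): the form ends in the consonant /s/, so [e] is inserted word-finally. /zorraidibuorrios/ → zorraidibuorriose.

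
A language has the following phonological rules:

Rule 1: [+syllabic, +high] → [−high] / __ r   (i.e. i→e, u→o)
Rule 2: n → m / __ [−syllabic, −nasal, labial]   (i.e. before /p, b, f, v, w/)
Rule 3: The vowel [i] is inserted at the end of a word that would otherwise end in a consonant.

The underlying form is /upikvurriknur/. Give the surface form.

upikvorriknori

Rule 1 (pre-rhotic lowering): /u/ is a high vowel immediately before /r/, so it lowers to [o]. /u/ is a high vowel immediately before /r/, so it lowers to [o]. /upikvurriknur/ → upikvorriknor.
Rule 2 (nasal place assimilation): no segment meets the environment; /upikvorriknor/ is unchanged.
Rule 3 (final i-epenthesis): the form ends in the consonant /r/, so [i] is inserted word-finally. /upikvorriknor/ → upikvorriknori.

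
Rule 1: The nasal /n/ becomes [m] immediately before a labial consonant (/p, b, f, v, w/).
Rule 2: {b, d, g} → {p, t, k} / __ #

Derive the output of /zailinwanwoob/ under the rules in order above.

Rule 1 (nasal place assimilation): /n/ precedes the labial consonant /w/, so it assimilates in place to [m]. /n/ precedes the labial consonant /w/, so it assimilates in place to [m]. /zailinwanwoob/ → zailimwamwoob.
Rule 2 (final devoicing): /b/ is a voiced stop in word-final position, so it devoices to [p]. /zailimwamwoob/ → zailimwamwoop.

zailimwamwoop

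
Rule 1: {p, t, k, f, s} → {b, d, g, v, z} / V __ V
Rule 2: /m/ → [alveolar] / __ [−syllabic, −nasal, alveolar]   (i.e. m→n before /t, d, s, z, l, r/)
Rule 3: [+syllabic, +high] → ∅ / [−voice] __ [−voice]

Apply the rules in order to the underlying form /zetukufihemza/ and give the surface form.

zeduguvihenza

Rule 1 (intervocalic voicing): /t/ is a voiceless obstruent between vowels /e/ and /u/, so it voices to [d]. /k/ is a voiceless obstruent between vowels /u/ and /u/, so it voices to [g]. /f/ is a voiceless obstruent between vowels /u/ and /i/, so it voices to [v]. /zetukufihemza/ → zeduguvihemza.
Rule 2 (nasal place assimilation): /m/ precedes the alveolar consonant /z/, so it assimilates in place to [n]. /zeduguvihemza/ → zeduguvihenza.
Rule 3 (high vowel syncope): no segment meets the environment; /zeduguvihenza/ is unchanged.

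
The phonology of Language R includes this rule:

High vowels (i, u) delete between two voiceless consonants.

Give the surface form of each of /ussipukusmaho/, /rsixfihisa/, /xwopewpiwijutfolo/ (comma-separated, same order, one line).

usspksmaho, rsxfhsa, xwopewpiwijutfolo

/ussipukusmaho/: /i/ is a high vowel flanked by voiceless consonants /s/ and /p/, so it deletes. /u/ is a high vowel flanked by voiceless consonants /p/ and /k/, so it deletes. /u/ is a high vowel flanked by voiceless consonants /k/ and /s/, so it deletes. → [usspksmaho].
/rsixfihisa/: /i/ is a high vowel flanked by voiceless consonants /s/ and /x/, so it deletes. /i/ is a high vowel flanked by voiceless consonants /f/ and /h/, so it deletes. /i/ is a high vowel flanked by voiceless consonants /h/ and /s/, so it deletes. → [rsxfhsa].
/xwopewpiwijutfolo/: the rule's environment is not met; surfaces unchanged as [xwopewpiwijutfolo].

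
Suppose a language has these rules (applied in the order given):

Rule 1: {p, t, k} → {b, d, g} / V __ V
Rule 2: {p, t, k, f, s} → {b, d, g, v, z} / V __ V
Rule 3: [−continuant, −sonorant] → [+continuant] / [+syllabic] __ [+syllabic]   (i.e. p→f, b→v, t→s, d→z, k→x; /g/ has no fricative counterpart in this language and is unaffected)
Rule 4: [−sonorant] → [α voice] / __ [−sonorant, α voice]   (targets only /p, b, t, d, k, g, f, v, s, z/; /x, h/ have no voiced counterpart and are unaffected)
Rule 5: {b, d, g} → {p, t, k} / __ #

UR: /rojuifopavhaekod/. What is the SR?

Rule 1 (intervocalic voicing): /p/ is a voiceless stop between vowels /o/ and /a/, so it voices to [b]. /k/ is a voiceless stop between vowels /e/ and /o/, so it voices to [g]. /rojuifopavhaekod/ → rojuifobavhaegod.
Rule 2 (intervocalic voicing): /f/ is a voiceless obstruent between vowels /i/ and /o/, so it voices to [v]. /rojuifobavhaegod/ → rojuivobavhaegod.
Rule 3 (intervocalic spirantization): /b/ is a stop between vowels /o/ and /a/, so it spirantizes to the fricative [v]. /rojuivobavhaegod/ → rojuivovavhaegod.
Rule 4 (regressive voicing assimilation): /v/ precedes the voiceless obstruent /h/, so it devoices to [f] by assimilation. /rojuivovavhaegod/ → rojuivovafhaegod.
Rule 5 (final devoicing): /d/ is a voiced stop in word-final position, so it devoices to [t]. /rojuivovafhaegod/ → rojuivovafhaegot.

rojuivovafhaegot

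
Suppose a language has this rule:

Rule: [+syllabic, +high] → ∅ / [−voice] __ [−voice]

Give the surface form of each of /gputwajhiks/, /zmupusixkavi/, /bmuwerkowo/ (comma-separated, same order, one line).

gptwajhks, zmupsxkavi, bmuwerkowo

/gputwajhiks/: /u/ is a high vowel flanked by voiceless consonants /p/ and /t/, so it deletes. /i/ is a high vowel flanked by voiceless consonants /h/ and /k/, so it deletes. → [gptwajhks].
/zmupusixkavi/: /u/ is a high vowel flanked by voiceless consonants /p/ and /s/, so it deletes. /i/ is a high vowel flanked by voiceless consonants /s/ and /x/, so it deletes. → [zmupsxkavi].
/bmuwerkowo/: the rule's environment is not met; surfaces unchanged as [bmuwerkowo].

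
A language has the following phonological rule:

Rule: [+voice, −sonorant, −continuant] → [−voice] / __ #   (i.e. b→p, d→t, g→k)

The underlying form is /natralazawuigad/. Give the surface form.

/d/ is a voiced stop in word-final position, so it devoices to [t].
The other instance of /g/ does not occur in the required environment and remains unchanged.
Surface form: [natralazawuigat].

natralazawuigat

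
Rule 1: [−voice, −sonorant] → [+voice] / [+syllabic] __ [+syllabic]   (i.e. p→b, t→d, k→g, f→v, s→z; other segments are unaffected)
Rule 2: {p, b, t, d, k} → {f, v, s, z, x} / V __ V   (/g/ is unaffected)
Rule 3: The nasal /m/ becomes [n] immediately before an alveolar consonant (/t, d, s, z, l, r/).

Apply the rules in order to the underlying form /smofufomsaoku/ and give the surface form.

smovuvonsaogu

Rule 1 (intervocalic voicing): /f/ is a voiceless obstruent between vowels /o/ and /u/, so it voices to [v]. /f/ is a voiceless obstruent between vowels /u/ and /o/, so it voices to [v]. /k/ is a voiceless obstruent between vowels /o/ and /u/, so it voices to [g]. /smofufomsaoku/ → smovuvomsaogu.
Rule 2 (intervocalic spirantization): no segment meets the environment; /smovuvomsaogu/ is unchanged.
Rule 3 (nasal place assimilation): /m/ precedes the alveolar consonant /s/, so it assimilates in place to [n]. /smovuvomsaogu/ → smovuvonsaogu.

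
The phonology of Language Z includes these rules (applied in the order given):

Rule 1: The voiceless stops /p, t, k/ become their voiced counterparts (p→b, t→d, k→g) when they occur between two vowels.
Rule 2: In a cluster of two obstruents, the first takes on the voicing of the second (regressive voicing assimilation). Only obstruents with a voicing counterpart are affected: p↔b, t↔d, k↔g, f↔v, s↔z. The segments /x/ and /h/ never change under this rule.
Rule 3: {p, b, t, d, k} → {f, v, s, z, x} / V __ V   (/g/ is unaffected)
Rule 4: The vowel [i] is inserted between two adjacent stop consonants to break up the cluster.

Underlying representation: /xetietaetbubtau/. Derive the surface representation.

Rule 1 (intervocalic voicing): /t/ is a voiceless stop between vowels /e/ and /i/, so it voices to [d]. /t/ is a voiceless stop between vowels /e/ and /a/, so it voices to [d]. /xetietaetbubtau/ → xediedaetbubtau.
Rule 2 (regressive voicing assimilation): /t/ precedes the voiced obstruent /b/, so it voices to [d] by assimilation. /b/ precedes the voiceless obstruent /t/, so it devoices to [p] by assimilation. /xediedaetbubtau/ → xediedaedbuptau.
Rule 3 (intervocalic spirantization): /d/ is a stop between vowels /e/ and /i/, so it spirantizes to the fricative [z]. /d/ is a stop between vowels /e/ and /a/, so it spirantizes to the fricative [z]. /xediedaedbuptau/ → xeziezaedbuptau.
Rule 4 (stop-cluster i-epenthesis): /d/ and /b/ form a stop–stop cluster, so [i] is inserted between them. /p/ and /t/ form a stop–stop cluster, so [i] is inserted between them. /xeziezaedbuptau/ → xeziezaedibupitau.

xeziezaedibupitau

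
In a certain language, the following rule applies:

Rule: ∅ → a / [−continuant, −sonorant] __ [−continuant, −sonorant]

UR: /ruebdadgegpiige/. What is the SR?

ruebadadagegapiige

/b/ and /d/ form a stop–stop cluster, so [a] is inserted between them.
/d/ and /g/ form a stop–stop cluster, so [a] is inserted between them.
/g/ and /p/ form a stop–stop cluster, so [a] is inserted between them.
Surface form: [ruebadadagegapiige].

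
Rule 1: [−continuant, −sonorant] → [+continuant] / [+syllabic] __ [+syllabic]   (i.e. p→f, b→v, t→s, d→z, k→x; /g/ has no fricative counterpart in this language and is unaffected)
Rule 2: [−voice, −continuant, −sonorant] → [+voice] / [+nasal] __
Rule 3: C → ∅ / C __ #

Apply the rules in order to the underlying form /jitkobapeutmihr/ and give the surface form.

Rule 1 (intervocalic spirantization): /b/ is a stop between vowels /o/ and /a/, so it spirantizes to the fricative [v]. /p/ is a stop between vowels /a/ and /e/, so it spirantizes to the fricative [f]. /jitkobapeutmihr/ → jitkovafeutmihr.
Rule 2 (post-nasal voicing): no segment meets the environment; /jitkovafeutmihr/ is unchanged.
Rule 3 (final cluster simplification): /r/ is the second consonant of a word-final cluster /hr/, so it deletes. /jitkovafeutmihr/ → jitkovafeutmih.

jitkovafeutmih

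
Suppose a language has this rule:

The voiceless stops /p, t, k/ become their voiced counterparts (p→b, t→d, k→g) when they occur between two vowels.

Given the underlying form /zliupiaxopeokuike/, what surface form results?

zliubiaxobeoguige

/p/ is a voiceless stop between vowels /u/ and /i/, so it voices to [b].
/p/ is a voiceless stop between vowels /o/ and /e/, so it voices to [b].
/k/ is a voiceless stop between vowels /o/ and /u/, so it voices to [g].
/k/ is a voiceless stop between vowels /i/ and /e/, so it voices to [g].
Surface form: [zliubiaxobeoguige].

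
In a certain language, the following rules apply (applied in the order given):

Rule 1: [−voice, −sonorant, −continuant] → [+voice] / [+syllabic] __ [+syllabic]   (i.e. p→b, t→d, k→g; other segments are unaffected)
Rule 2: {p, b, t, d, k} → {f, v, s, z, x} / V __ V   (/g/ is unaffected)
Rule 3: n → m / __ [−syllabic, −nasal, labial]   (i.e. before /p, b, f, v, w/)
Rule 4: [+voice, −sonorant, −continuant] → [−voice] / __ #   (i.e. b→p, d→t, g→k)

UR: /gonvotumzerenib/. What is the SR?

gomvozumzerenip

Rule 1 (intervocalic voicing): /t/ is a voiceless stop between vowels /o/ and /u/, so it voices to [d]. /gonvotumzerenib/ → gonvodumzerenib.
Rule 2 (intervocalic spirantization): /d/ is a stop between vowels /o/ and /u/, so it spirantizes to the fricative [z]. /gonvodumzerenib/ → gonvozumzerenib.
Rule 3 (nasal place assimilation): /n/ precedes the labial consonant /v/, so it assimilates in place to [m]. /gonvozumzerenib/ → gomvozumzerenib.
Rule 4 (final devoicing): /b/ is a voiced stop in word-final position, so it devoices to [p]. /gomvozumzerenib/ → gomvozumzerenip.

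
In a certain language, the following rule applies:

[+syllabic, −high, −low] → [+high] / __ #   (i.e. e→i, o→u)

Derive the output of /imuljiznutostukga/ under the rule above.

No segment of /imuljiznutostukga/ meets the structural description of the rule, so the form surfaces unchanged.

imuljiznutostukga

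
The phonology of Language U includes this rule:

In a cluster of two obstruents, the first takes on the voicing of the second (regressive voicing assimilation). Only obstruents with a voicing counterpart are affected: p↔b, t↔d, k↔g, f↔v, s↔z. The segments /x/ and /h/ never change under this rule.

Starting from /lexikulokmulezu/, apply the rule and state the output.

No segment of /lexikulokmulezu/ meets the structural description of the rule, so the form surfaces unchanged.

lexikulokmulezu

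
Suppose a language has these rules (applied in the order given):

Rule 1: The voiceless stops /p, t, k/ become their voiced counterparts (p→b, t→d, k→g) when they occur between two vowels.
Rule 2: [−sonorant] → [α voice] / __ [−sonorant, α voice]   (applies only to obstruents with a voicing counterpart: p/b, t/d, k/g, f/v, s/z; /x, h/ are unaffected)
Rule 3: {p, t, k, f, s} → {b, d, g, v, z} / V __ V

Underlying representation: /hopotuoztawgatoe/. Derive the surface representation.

Rule 1 (intervocalic voicing): /p/ is a voiceless stop between vowels /o/ and /o/, so it voices to [b]. /t/ is a voiceless stop between vowels /o/ and /u/, so it voices to [d]. /t/ is a voiceless stop between vowels /a/ and /o/, so it voices to [d]. /hopotuoztawgatoe/ → hoboduoztawgadoe.
Rule 2 (regressive voicing assimilation): /z/ precedes the voiceless obstruent /t/, so it devoices to [s] by assimilation. /hoboduoztawgadoe/ → hoboduostawgadoe.
Rule 3 (intervocalic voicing): no segment meets the environment; /hoboduostawgadoe/ is unchanged.

hoboduostawgadoe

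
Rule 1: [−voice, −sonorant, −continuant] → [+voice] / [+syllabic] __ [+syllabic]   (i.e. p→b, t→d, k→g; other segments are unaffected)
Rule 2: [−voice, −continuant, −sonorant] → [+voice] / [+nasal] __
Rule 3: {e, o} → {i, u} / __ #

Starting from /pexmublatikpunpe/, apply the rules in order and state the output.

pexmubladikpunbi

Rule 1 (intervocalic voicing): /t/ is a voiceless stop between vowels /a/ and /i/, so it voices to [d]. /pexmublatikpunpe/ → pexmubladikpunpe.
Rule 2 (post-nasal voicing): /p/ is a voiceless stop immediately after the nasal /n/, so it voices to [b]. /pexmubladikpunpe/ → pexmubladikpunbe.
Rule 3 (final vowel raising): /e/ is a mid vowel in word-final position, so it raises to [i]. /pexmubladikpunbe/ → pexmubladikpunbi.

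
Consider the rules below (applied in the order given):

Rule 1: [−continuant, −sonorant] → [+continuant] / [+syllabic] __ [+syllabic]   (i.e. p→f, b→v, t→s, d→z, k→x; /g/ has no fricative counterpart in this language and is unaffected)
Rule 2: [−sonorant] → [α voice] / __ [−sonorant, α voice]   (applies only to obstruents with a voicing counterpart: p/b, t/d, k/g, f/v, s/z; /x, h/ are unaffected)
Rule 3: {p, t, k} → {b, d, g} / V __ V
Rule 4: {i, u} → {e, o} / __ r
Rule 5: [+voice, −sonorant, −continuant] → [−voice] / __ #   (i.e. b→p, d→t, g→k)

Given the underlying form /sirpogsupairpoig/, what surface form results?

Rule 1 (intervocalic spirantization): /p/ is a stop between vowels /u/ and /a/, so it spirantizes to the fricative [f]. /sirpogsupairpoig/ → sirpogsufairpoig.
Rule 2 (regressive voicing assimilation): /g/ precedes the voiceless obstruent /s/, so it devoices to [k] by assimilation. /sirpogsufairpoig/ → sirpoksufairpoig.
Rule 3 (intervocalic voicing): no segment meets the environment; /sirpoksufairpoig/ is unchanged.
Rule 4 (pre-rhotic lowering): /i/ is a high vowel immediately before /r/, so it lowers to [e]. /i/ is a high vowel immediately before /r/, so it lowers to [e]. /sirpoksufairpoig/ → serpoksufaerpoig.
Rule 5 (final devoicing): /g/ is a voiced stop in word-final position, so it devoices to [k]. /serpoksufaerpoig/ → serpoksufaerpoik.

serpoksufaerpoik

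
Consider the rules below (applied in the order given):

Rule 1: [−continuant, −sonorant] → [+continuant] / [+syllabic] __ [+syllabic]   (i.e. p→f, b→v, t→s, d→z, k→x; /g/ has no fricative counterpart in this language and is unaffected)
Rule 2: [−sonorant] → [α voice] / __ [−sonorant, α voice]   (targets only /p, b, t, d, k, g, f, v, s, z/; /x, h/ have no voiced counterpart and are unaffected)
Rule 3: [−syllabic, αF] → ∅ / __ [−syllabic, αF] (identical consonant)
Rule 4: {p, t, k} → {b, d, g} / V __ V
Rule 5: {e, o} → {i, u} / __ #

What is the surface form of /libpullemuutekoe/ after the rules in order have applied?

Rule 1 (intervocalic spirantization): /t/ is a stop between vowels /u/ and /e/, so it spirantizes to the fricative [s]. /k/ is a stop between vowels /e/ and /o/, so it spirantizes to the fricative [x]. /libpullemuutekoe/ → libpullemuusexoe.
Rule 2 (regressive voicing assimilation): /b/ precedes the voiceless obstruent /p/, so it devoices to [p] by assimilation. /libpullemuusexoe/ → lippullemuusexoe.
Rule 3 (degemination): /pp/ is a geminate; the first /p/ deletes. /ll/ is a geminate; the first /l/ deletes. /lippullemuusexoe/ → lipulemuusexoe.
Rule 4 (intervocalic voicing): /p/ is a voiceless stop between vowels /i/ and /u/, so it voices to [b]. /lipulemuusexoe/ → libulemuusexoe.
Rule 5 (final vowel raising): /e/ is a mid vowel in word-final position, so it raises to [i]. /libulemuusexoe/ → libulemuusexoi.

libulemuusexoi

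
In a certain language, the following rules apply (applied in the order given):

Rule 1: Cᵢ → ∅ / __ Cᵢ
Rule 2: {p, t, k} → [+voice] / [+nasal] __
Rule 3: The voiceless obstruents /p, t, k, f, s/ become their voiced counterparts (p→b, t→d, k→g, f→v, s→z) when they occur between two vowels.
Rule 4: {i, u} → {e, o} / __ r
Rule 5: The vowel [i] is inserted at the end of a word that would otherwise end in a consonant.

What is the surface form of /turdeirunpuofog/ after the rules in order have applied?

tordeerunbuovogi

Rule 1 (degemination): no segment meets the environment; /turdeirunpuofog/ is unchanged.
Rule 2 (post-nasal voicing): /p/ is a voiceless stop immediately after the nasal /n/, so it voices to [b]. /turdeirunpuofog/ → turdeirunbuofog.
Rule 3 (intervocalic voicing): /f/ is a voiceless obstruent between vowels /o/ and /o/, so it voices to [v]. /turdeirunbuofog/ → turdeirunbuovog.
Rule 4 (pre-rhotic lowering): /u/ is a high vowel immediately before /r/, so it lowers to [o]. /i/ is a high vowel immediately before /r/, so it lowers to [e]. /turdeirunbuovog/ → tordeerunbuovog.
Rule 5 (final i-epenthesis): the form ends in the consonant /g/, so [i] is inserted word-finally. /tordeerunbuovog/ → tordeerunbuovogi.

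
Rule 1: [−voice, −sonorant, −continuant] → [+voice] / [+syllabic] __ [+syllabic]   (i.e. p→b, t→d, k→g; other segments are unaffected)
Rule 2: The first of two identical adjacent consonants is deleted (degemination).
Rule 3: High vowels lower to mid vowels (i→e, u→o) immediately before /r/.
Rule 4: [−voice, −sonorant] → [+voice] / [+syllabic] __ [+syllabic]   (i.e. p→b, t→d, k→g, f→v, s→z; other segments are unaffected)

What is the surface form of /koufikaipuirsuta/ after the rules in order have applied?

Rule 1 (intervocalic voicing): /k/ is a voiceless stop between vowels /i/ and /a/, so it voices to [g]. /p/ is a voiceless stop between vowels /i/ and /u/, so it voices to [b]. /t/ is a voiceless stop between vowels /u/ and /a/, so it voices to [d]. /koufikaipuirsuta/ → koufigaibuirsuda.
Rule 2 (degemination): no segment meets the environment; /koufigaibuirsuda/ is unchanged.
Rule 3 (pre-rhotic lowering): /i/ is a high vowel immediately before /r/, so it lowers to [e]. /koufigaibuirsuda/ → koufigaibuersuda.
Rule 4 (intervocalic voicing): /f/ is a voiceless obstruent between vowels /u/ and /i/, so it voices to [v]. /koufigaibuersuda/ → kouvigaibuersuda.

kouvigaibuersuda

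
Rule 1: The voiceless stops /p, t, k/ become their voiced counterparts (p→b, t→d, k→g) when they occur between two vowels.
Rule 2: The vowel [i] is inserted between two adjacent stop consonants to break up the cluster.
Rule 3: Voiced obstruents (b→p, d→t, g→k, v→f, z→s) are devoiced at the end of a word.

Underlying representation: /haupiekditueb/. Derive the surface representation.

haubiekididuep

Rule 1 (intervocalic voicing): /p/ is a voiceless stop between vowels /u/ and /i/, so it voices to [b]. /t/ is a voiceless stop between vowels /i/ and /u/, so it voices to [d]. /haupiekditueb/ → haubiekdidueb.
Rule 2 (stop-cluster i-epenthesis): /k/ and /d/ form a stop–stop cluster, so [i] is inserted between them. /haubiekdidueb/ → haubiekididueb.
Rule 3 (final devoicing): /b/ is a voiced obstruent in word-final position, so it devoices to [p]. /haubiekididueb/ → haubiekididuep.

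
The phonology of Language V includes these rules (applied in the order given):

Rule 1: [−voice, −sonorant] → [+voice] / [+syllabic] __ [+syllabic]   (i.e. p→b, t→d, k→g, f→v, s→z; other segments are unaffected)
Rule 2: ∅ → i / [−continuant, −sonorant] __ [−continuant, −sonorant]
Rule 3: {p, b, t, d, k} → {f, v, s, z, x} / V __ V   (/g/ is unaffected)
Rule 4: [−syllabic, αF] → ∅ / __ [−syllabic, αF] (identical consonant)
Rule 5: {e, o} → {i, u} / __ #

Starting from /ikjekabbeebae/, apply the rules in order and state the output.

ikjegaviveevai

Rule 1 (intervocalic voicing): /k/ is a voiceless obstruent between vowels /e/ and /a/, so it voices to [g]. /ikjekabbeebae/ → ikjegabbeebae.
Rule 2 (stop-cluster i-epenthesis): /b/ and /b/ form a stop–stop cluster, so [i] is inserted between them. /ikjegabbeebae/ → ikjegabibeebae.
Rule 3 (intervocalic spirantization): /b/ is a stop between vowels /a/ and /i/, so it spirantizes to the fricative [v]. /b/ is a stop between vowels /i/ and /e/, so it spirantizes to the fricative [v]. /b/ is a stop between vowels /e/ and /a/, so it spirantizes to the fricative [v]. /ikjegabibeebae/ → ikjegaviveevae.
Rule 4 (degemination): no segment meets the environment; /ikjegaviveevae/ is unchanged.
Rule 5 (final vowel raising): /e/ is a mid vowel in word-final position, so it raises to [i]. /ikjegaviveevae/ → ikjegaviveevai.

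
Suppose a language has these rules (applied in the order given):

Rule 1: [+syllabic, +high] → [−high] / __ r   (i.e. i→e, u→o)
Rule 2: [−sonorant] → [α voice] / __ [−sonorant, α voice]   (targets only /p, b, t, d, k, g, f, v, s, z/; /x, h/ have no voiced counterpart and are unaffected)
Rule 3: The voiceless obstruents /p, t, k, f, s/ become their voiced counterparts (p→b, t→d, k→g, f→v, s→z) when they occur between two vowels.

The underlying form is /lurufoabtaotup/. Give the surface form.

loruvoaptaodup

Rule 1 (pre-rhotic lowering): /u/ is a high vowel immediately before /r/, so it lowers to [o]. /lurufoabtaotup/ → lorufoabtaotup.
Rule 2 (regressive voicing assimilation): /b/ precedes the voiceless obstruent /t/, so it devoices to [p] by assimilation. /lorufoabtaotup/ → lorufoaptaotup.
Rule 3 (intervocalic voicing): /f/ is a voiceless obstruent between vowels /u/ and /o/, so it voices to [v]. /t/ is a voiceless obstruent between vowels /o/ and /u/, so it voices to [d]. /lorufoaptaotup/ → loruvoaptaodup.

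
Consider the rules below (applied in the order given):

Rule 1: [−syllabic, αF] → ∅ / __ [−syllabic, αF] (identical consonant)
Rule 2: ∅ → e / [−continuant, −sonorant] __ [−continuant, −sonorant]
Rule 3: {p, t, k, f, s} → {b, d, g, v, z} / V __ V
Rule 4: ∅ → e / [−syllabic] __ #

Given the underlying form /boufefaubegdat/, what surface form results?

bouvevaubegedate

Rule 1 (degemination): no segment meets the environment; /boufefaubegdat/ is unchanged.
Rule 2 (stop-cluster e-epenthesis): /g/ and /d/ form a stop–stop cluster, so [e] is inserted between them. /boufefaubegdat/ → boufefaubegedat.
Rule 3 (intervocalic voicing): /f/ is a voiceless obstruent between vowels /u/ and /e/, so it voices to [v]. /f/ is a voiceless obstruent between vowels /e/ and /a/, so it voices to [v]. /boufefaubegedat/ → bouvevaubegedat.
Rule 4 (final e-epenthesis): the form ends in the consonant /t/, so [e] is inserted word-finally. /bouvevaubegedat/ → bouvevaubegedate.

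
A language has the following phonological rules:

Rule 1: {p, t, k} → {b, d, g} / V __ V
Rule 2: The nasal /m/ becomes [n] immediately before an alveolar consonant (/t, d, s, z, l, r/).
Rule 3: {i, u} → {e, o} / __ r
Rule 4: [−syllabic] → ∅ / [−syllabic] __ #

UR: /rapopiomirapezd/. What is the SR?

rabobiomerabez

Rule 1 (intervocalic voicing): /p/ is a voiceless stop between vowels /a/ and /o/, so it voices to [b]. /p/ is a voiceless stop between vowels /o/ and /i/, so it voices to [b]. /p/ is a voiceless stop between vowels /a/ and /e/, so it voices to [b]. /rapopiomirapezd/ → rabobiomirabezd.
Rule 2 (nasal place assimilation): no segment meets the environment; /rabobiomirabezd/ is unchanged.
Rule 3 (pre-rhotic lowering): /i/ is a high vowel immediately before /r/, so it lowers to [e]. /rabobiomirabezd/ → rabobiomerabezd.
Rule 4 (final cluster simplification): /d/ is the second consonant of a word-final cluster /zd/, so it deletes. /rabobiomerabezd/ → rabobiomerabez.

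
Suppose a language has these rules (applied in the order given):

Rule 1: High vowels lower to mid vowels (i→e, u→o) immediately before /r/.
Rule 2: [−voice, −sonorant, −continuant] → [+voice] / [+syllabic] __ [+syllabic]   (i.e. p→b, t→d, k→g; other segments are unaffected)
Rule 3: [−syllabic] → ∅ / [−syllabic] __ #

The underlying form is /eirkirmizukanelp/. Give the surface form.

Rule 1 (pre-rhotic lowering): /i/ is a high vowel immediately before /r/, so it lowers to [e]. /i/ is a high vowel immediately before /r/, so it lowers to [e]. /eirkirmizukanelp/ → eerkermizukanelp.
Rule 2 (intervocalic voicing): /k/ is a voiceless stop between vowels /u/ and /a/, so it voices to [g]. /eerkermizukanelp/ → eerkermizuganelp.
Rule 3 (final cluster simplification): /p/ is the second consonant of a word-final cluster /lp/, so it deletes. /eerkermizuganelp/ → eerkermizuganel.

eerkermizuganel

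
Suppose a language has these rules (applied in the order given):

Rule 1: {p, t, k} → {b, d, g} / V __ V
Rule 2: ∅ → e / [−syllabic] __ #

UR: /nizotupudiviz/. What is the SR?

nizodubudivize

Rule 1 (intervocalic voicing): /t/ is a voiceless stop between vowels /o/ and /u/, so it voices to [d]. /p/ is a voiceless stop between vowels /u/ and /u/, so it voices to [b]. /nizotupudiviz/ → nizodubudiviz.
Rule 2 (final e-epenthesis): the form ends in the consonant /z/, so [e] is inserted word-finally. /nizodubudiviz/ → nizodubudivize.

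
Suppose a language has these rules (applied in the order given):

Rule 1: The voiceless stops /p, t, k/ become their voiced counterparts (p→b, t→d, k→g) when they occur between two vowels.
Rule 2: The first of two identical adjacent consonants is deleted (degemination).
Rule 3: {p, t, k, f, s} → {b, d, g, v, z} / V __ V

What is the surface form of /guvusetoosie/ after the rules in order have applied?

Rule 1 (intervocalic voicing): /t/ is a voiceless stop between vowels /e/ and /o/, so it voices to [d]. /guvusetoosie/ → guvusedoosie.
Rule 2 (degemination): no segment meets the environment; /guvusedoosie/ is unchanged.
Rule 3 (intervocalic voicing): /s/ is a voiceless obstruent between vowels /u/ and /e/, so it voices to [z]. /s/ is a voiceless obstruent between vowels /o/ and /i/, so it voices to [z]. /guvusedoosie/ → guvuzedoozie.

guvuzedoozie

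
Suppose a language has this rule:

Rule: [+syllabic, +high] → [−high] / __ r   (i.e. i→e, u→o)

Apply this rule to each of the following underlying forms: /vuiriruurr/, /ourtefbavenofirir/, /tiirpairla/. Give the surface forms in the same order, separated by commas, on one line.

/vuiriruurr/: /i/ is a high vowel immediately before /r/, so it lowers to [e]. /i/ is a high vowel immediately before /r/, so it lowers to [e]. /u/ is a high vowel immediately before /r/, so it lowers to [o]. → [vuereruorr].
/ourtefbavenofirir/: /u/ is a high vowel immediately before /r/, so it lowers to [o]. /i/ is a high vowel immediately before /r/, so it lowers to [e]. /i/ is a high vowel immediately before /r/, so it lowers to [e]. → [oortefbavenoferer].
/tiirpairla/: /i/ is a high vowel immediately before /r/, so it lowers to [e]. /i/ is a high vowel immediately before /r/, so it lowers to [e]. → [tierpaerla].

vuereruorr, oortefbavenoferer, tierpaerla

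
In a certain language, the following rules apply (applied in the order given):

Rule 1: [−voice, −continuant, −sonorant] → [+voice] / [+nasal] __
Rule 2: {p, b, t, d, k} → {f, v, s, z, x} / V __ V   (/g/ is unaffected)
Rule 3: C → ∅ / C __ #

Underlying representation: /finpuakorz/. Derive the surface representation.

Rule 1 (post-nasal voicing): /p/ is a voiceless stop immediately after the nasal /n/, so it voices to [b]. /finpuakorz/ → finbuakorz.
Rule 2 (intervocalic spirantization): /k/ is a stop between vowels /a/ and /o/, so it spirantizes to the fricative [x]. /finbuakorz/ → finbuaxorz.
Rule 3 (final cluster simplification): /z/ is the second consonant of a word-final cluster /rz/, so it deletes. /finbuaxorz/ → finbuaxor.

finbuaxor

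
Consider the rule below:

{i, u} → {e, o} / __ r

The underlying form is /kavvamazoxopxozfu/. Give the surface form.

kavvamazoxopxozfu

No segment of /kavvamazoxopxozfu/ meets the structural description of the rule, so the form surfaces unchanged.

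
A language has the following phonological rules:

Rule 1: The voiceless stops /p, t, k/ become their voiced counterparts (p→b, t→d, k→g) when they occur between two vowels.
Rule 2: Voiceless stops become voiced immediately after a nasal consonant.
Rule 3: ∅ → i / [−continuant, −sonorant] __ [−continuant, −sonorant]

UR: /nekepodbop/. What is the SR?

negebodibop

Rule 1 (intervocalic voicing): /k/ is a voiceless stop between vowels /e/ and /e/, so it voices to [g]. /p/ is a voiceless stop between vowels /e/ and /o/, so it voices to [b]. /nekepodbop/ → negebodbop.
Rule 2 (post-nasal voicing): no segment meets the environment; /negebodbop/ is unchanged.
Rule 3 (stop-cluster i-epenthesis): /d/ and /b/ form a stop–stop cluster, so [i] is inserted between them. /negebodbop/ → negebodibop.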